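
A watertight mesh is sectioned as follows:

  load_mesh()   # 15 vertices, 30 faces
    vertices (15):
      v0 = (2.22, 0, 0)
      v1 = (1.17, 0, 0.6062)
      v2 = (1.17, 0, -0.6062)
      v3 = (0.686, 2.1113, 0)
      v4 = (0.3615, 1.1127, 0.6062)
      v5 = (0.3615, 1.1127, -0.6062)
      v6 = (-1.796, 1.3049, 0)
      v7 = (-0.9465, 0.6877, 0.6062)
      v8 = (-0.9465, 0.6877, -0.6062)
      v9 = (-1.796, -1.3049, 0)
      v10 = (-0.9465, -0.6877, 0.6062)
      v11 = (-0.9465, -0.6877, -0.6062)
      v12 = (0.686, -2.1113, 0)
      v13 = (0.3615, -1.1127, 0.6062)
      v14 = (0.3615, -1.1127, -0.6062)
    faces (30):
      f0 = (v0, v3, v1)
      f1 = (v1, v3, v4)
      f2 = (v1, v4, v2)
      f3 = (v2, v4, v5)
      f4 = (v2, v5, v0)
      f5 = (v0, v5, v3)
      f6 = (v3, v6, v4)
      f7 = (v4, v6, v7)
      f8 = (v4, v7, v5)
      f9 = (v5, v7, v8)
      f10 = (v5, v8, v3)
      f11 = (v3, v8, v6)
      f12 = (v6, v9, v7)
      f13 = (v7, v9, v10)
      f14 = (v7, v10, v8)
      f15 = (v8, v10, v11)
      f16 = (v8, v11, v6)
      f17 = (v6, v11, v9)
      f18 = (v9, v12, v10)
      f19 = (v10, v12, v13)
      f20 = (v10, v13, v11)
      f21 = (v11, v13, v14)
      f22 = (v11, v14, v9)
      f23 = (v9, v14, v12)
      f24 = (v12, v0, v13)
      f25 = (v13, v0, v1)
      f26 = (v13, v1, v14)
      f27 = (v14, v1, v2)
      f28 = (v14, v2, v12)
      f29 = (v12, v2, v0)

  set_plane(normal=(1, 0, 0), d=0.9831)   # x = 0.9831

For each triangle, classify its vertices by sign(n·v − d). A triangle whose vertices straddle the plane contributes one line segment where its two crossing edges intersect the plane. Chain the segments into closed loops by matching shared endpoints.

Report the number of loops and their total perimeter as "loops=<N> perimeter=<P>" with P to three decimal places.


Straddling triangles (12 of 30):
  (v0,v3,v1) [+-+] → (0.9831, 1.70239, 0)–(0.9831, 0.815293, 0.372112)  len=0.9620
  (v1,v3,v4) [+--] → (0.9831, 0.815293, 0.372112)–(0.9831, 0.257222, 0.6062)  len=0.6052
  (v1,v4,v2) [+-+] → (0.9831, 0.257222, 0.6062)–(0.9831, 0.257222, -0.325931)  len=0.9321
  (v2,v4,v5) [+--] → (0.9831, 0.257222, -0.325931)–(0.9831, 0.257222, -0.6062)  len=0.2803
  (v2,v5,v0) [+-+] → (0.9831, 0.257222, -0.6062)–(0.9831, 0.740543, -0.403448)  len=0.5241
  (v0,v5,v3) [+--] → (0.9831, 0.740543, -0.403448)–(0.9831, 1.70239, 0)  len=1.0430
  (v12,v0,v13) [-+-] → (0.9831, -1.70239, 0)–(0.9831, -0.740543, 0.403448)  len=1.0430
  (v13,v0,v1) [-++] → (0.9831, -0.740543, 0.403448)–(0.9831, -0.257222, 0.6062)  len=0.5241
  (v13,v1,v14) [-+-] → (0.9831, -0.257222, 0.6062)–(0.9831, -0.257222, 0.325931)  len=0.2803
  (v14,v1,v2) [-++] → (0.9831, -0.257222, 0.325931)–(0.9831, -0.257222, -0.6062)  len=0.9321
  (v14,v2,v12) [-+-] → (0.9831, -0.257222, -0.6062)–(0.9831, -0.815293, -0.372112)  len=0.6052
  (v12,v2,v0) [-++] → (0.9831, -0.815293, -0.372112)–(0.9831, -1.70239, 0)  len=0.9620

Chained into 2 loop(s):
  loop 1: 6 segments, perimeter = 4.3467
  loop 2: 6 segments, perimeter = 4.3467
Total perimeter = 8.693

loops=2 perimeter=8.693


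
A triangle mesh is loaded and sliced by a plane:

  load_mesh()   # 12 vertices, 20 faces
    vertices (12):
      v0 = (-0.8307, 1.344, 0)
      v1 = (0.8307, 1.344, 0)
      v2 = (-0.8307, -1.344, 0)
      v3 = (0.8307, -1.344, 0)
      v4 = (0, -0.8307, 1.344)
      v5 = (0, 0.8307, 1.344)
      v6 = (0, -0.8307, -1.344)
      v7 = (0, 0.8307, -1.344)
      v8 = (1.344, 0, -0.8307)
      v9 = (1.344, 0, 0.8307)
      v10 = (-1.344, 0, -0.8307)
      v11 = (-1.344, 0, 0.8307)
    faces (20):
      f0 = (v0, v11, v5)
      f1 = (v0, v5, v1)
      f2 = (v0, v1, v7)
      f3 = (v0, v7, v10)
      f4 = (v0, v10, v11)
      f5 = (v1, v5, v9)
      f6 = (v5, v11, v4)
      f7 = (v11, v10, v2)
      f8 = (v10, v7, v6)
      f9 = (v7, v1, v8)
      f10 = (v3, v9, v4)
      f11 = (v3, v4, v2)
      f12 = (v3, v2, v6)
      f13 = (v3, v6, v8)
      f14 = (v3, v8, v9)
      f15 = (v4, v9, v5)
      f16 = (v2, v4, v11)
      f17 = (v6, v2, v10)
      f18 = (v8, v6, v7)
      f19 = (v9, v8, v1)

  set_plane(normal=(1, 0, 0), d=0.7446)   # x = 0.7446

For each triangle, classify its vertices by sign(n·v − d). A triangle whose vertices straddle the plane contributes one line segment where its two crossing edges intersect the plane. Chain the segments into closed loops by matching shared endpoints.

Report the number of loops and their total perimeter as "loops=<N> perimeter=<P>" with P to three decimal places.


Straddling triangles (10 of 20):
  (v0,v5,v1) [--+] → (0.7446, 1.2908, 0.139302)–(0.7446, 1.344, 0)  len=0.1491
  (v0,v1,v7) [-+-] → (0.7446, 1.344, 0)–(0.7446, 1.2908, -0.139302)  len=0.1491
  (v1,v5,v9) [+-+] → (0.7446, 1.2908, 0.139302)–(0.7446, 0.370477, 1.05962)  len=1.3015
  (v7,v1,v8) [-++] → (0.7446, 1.2908, -0.139302)–(0.7446, 0.370477, -1.05962)  len=1.3015
  (v3,v9,v4) [++-] → (0.7446, -0.370477, 1.05962)–(0.7446, -1.2908, 0.139302)  len=1.3015
  (v3,v4,v2) [+--] → (0.7446, -1.2908, 0.139302)–(0.7446, -1.344, 0)  len=0.1491
  (v3,v2,v6) [+--] → (0.7446, -1.344, 0)–(0.7446, -1.2908, -0.139302)  len=0.1491
  (v3,v6,v8) [+-+] → (0.7446, -1.2908, -0.139302)–(0.7446, -0.370477, -1.05962)  len=1.3015
  (v4,v9,v5) [-+-] → (0.7446, -0.370477, 1.05962)–(0.7446, 0.370477, 1.05962)  len=0.7410
  (v8,v6,v7) [+--] → (0.7446, -0.370477, -1.05962)–(0.7446, 0.370477, -1.05962)  len=0.7410

Chained into 1 loop(s):
  loop 1: 10 segments, perimeter = 7.2845
Total perimeter = 7.284

loops=1 perimeter=7.284


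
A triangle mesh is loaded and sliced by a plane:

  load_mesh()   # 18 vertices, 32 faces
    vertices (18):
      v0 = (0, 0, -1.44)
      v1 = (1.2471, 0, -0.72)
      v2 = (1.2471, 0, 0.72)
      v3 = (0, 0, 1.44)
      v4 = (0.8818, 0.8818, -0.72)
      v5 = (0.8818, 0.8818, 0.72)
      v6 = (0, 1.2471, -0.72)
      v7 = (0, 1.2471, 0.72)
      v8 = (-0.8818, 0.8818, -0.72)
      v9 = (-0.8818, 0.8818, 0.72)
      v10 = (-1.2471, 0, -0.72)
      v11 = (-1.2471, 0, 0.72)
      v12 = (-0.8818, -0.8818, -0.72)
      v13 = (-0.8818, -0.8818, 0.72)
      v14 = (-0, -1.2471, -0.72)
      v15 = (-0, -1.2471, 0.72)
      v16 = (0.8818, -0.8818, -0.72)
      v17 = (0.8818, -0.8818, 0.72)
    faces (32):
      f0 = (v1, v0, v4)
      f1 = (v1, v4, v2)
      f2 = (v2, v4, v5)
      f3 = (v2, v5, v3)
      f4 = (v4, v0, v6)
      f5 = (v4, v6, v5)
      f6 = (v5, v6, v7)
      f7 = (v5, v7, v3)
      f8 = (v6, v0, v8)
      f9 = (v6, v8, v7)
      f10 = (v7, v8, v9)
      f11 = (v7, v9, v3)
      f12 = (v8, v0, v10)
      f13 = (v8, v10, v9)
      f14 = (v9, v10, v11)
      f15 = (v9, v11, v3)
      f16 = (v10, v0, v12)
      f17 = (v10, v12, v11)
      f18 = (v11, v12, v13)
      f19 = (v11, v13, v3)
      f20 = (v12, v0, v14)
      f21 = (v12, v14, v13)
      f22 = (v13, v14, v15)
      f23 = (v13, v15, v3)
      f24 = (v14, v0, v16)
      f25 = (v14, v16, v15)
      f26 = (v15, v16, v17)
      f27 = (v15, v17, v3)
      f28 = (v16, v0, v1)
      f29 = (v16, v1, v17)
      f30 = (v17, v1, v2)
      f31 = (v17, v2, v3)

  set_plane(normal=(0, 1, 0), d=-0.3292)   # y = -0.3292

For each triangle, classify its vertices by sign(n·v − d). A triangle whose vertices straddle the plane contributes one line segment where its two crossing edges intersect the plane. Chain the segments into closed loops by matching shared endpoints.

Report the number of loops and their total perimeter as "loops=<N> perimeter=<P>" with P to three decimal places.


loops=1 perimeter=7.844

Straddling triangles (12 of 32):
  (v10,v0,v12) [++-] → (-0.3292, -0.3292, -1.1712)–(-1.11072, -0.3292, -0.72)  len=0.9024
  (v10,v12,v11) [+-+] → (-1.11072, -0.3292, -0.72)–(-1.11072, -0.3292, 0.182409)  len=0.9024
  (v11,v12,v13) [+--] → (-1.11072, -0.3292, 0.182409)–(-1.11072, -0.3292, 0.72)  len=0.5376
  (v11,v13,v3) [+-+] → (-1.11072, -0.3292, 0.72)–(-0.3292, -0.3292, 1.1712)  len=0.9024
  (v12,v0,v14) [-+-] → (-0.3292, -0.3292, -1.1712)–(0, -0.3292, -1.24994)  len=0.3385
  (v13,v15,v3) [--+] → (0, -0.3292, 1.24994)–(-0.3292, -0.3292, 1.1712)  len=0.3385
  (v14,v0,v16) [-+-] → (0, -0.3292, -1.24994)–(0.3292, -0.3292, -1.1712)  len=0.3385
  (v15,v17,v3) [--+] → (0.3292, -0.3292, 1.1712)–(0, -0.3292, 1.24994)  len=0.3385
  (v16,v0,v1) [-++] → (0.3292, -0.3292, -1.1712)–(1.11072, -0.3292, -0.72)  len=0.9024
  (v16,v1,v17) [-+-] → (1.11072, -0.3292, -0.72)–(1.11072, -0.3292, -0.182409)  len=0.5376
  (v17,v1,v2) [-++] → (1.11072, -0.3292, -0.182409)–(1.11072, -0.3292, 0.72)  len=0.9024
  (v17,v2,v3) [-++] → (1.11072, -0.3292, 0.72)–(0.3292, -0.3292, 1.1712)  len=0.9024

Chained into 1 loop(s):
  loop 1: 12 segments, perimeter = 7.8436
Total perimeter = 7.844


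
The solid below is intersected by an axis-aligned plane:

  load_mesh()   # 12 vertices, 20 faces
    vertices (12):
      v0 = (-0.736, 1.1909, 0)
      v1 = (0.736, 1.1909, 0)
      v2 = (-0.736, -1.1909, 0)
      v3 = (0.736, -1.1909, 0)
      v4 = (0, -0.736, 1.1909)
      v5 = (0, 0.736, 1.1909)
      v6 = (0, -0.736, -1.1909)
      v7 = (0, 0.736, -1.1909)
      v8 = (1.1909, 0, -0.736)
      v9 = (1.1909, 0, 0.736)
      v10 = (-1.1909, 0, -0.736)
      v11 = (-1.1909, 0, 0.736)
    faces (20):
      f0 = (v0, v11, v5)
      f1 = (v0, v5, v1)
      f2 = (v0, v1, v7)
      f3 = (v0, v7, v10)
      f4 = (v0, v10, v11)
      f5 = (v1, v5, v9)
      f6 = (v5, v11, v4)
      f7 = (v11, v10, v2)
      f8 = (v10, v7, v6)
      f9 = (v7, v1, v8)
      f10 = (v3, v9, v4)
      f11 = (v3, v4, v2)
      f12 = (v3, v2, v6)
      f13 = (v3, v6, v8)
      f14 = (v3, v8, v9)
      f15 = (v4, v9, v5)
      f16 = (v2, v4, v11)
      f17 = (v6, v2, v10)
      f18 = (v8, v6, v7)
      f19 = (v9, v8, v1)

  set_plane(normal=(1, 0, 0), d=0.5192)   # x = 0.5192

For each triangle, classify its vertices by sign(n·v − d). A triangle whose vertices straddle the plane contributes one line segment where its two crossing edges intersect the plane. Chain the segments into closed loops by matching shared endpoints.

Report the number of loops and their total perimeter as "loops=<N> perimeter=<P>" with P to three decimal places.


loops=1 perimeter=6.793

Straddling triangles (10 of 20):
  (v0,v5,v1) [--+] → (0.5192, 1.0569, 0.350798)–(0.5192, 1.1909, 0)  len=0.3755
  (v0,v1,v7) [-+-] → (0.5192, 1.1909, 0)–(0.5192, 1.0569, -0.350798)  len=0.3755
  (v1,v5,v9) [+-+] → (0.5192, 1.0569, 0.350798)–(0.5192, 0.415124, 0.992576)  len=0.9076
  (v7,v1,v8) [-++] → (0.5192, 1.0569, -0.350798)–(0.5192, 0.415124, -0.992576)  len=0.9076
  (v3,v9,v4) [++-] → (0.5192, -0.415124, 0.992576)–(0.5192, -1.0569, 0.350798)  len=0.9076
  (v3,v4,v2) [+--] → (0.5192, -1.0569, 0.350798)–(0.5192, -1.1909, 0)  len=0.3755
  (v3,v2,v6) [+--] → (0.5192, -1.1909, 0)–(0.5192, -1.0569, -0.350798)  len=0.3755
  (v3,v6,v8) [+-+] → (0.5192, -1.0569, -0.350798)–(0.5192, -0.415124, -0.992576)  len=0.9076
  (v4,v9,v5) [-+-] → (0.5192, -0.415124, 0.992576)–(0.5192, 0.415124, 0.992576)  len=0.8302
  (v8,v6,v7) [+--] → (0.5192, -0.415124, -0.992576)–(0.5192, 0.415124, -0.992576)  len=0.8302

Chained into 1 loop(s):
  loop 1: 10 segments, perimeter = 6.7930
Total perimeter = 6.793


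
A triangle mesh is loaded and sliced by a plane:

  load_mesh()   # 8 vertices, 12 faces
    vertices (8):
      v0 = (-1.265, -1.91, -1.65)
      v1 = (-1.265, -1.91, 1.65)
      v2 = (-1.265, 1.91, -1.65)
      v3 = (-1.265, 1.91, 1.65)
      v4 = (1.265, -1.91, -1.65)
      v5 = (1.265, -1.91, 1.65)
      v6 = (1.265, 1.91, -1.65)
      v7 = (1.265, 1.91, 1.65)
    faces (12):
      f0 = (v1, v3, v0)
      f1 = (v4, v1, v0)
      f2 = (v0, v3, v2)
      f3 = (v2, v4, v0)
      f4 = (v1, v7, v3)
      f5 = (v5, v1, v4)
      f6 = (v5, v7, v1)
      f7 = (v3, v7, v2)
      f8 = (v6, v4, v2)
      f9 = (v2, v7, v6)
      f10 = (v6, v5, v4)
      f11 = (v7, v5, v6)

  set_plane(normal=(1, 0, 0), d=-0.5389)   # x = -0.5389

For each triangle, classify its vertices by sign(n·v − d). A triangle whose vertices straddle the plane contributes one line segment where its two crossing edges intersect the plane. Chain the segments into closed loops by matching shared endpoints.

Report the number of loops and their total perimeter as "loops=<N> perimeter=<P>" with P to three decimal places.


Straddling triangles (8 of 12):
  (v4,v1,v0) [+--] → (-0.5389, -1.91, 0.702913)–(-0.5389, -1.91, -1.65)  len=2.3529
  (v2,v4,v0) [-+-] → (-0.5389, 0.813675, -1.65)–(-0.5389, -1.91, -1.65)  len=2.7237
  (v1,v7,v3) [-+-] → (-0.5389, -0.813675, 1.65)–(-0.5389, 1.91, 1.65)  len=2.7237
  (v5,v1,v4) [+-+] → (-0.5389, -1.91, 1.65)–(-0.5389, -1.91, 0.702913)  len=0.9471
  (v5,v7,v1) [++-] → (-0.5389, -0.813675, 1.65)–(-0.5389, -1.91, 1.65)  len=1.0963
  (v3,v7,v2) [-+-] → (-0.5389, 1.91, 1.65)–(-0.5389, 1.91, -0.702913)  len=2.3529
  (v6,v4,v2) [++-] → (-0.5389, 0.813675, -1.65)–(-0.5389, 1.91, -1.65)  len=1.0963
  (v2,v7,v6) [-++] → (-0.5389, 1.91, -0.702913)–(-0.5389, 1.91, -1.65)  len=0.9471

Chained into 1 loop(s):
  loop 1: 8 segments, perimeter = 14.2400
Total perimeter = 14.240

loops=1 perimeter=14.240


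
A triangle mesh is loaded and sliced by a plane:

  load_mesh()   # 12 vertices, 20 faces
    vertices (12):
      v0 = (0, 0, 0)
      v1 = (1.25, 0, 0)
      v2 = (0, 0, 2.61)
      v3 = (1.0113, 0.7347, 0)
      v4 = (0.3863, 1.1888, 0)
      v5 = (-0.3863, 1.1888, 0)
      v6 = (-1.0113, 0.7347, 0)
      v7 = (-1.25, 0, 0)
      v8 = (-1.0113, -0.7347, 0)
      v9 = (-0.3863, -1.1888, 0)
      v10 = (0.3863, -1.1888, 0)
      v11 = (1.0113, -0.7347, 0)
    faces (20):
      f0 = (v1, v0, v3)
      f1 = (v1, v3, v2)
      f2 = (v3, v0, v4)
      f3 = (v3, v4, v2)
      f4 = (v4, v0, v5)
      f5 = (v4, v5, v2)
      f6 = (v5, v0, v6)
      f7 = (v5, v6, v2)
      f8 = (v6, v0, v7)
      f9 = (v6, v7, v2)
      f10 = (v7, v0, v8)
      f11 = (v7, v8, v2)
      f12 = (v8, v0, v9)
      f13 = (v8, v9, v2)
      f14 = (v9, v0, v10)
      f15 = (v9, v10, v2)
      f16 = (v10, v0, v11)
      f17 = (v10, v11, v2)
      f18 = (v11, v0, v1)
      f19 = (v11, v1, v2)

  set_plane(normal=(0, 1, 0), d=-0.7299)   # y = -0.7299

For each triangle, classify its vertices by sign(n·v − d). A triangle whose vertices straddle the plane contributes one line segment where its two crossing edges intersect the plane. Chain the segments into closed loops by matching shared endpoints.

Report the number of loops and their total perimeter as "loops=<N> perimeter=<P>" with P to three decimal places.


Straddling triangles (10 of 20):
  (v7,v0,v8) [++-] → (-1.00469, -0.7299, 0)–(-1.01286, -0.7299, 0)  len=0.0082
  (v7,v8,v2) [+-+] → (-1.01286, -0.7299, 0)–(-1.00469, -0.7299, 0.0170519)  len=0.0189
  (v8,v0,v9) [-+-] → (-1.00469, -0.7299, 0)–(-0.237181, -0.7299, 0)  len=0.7675
  (v8,v9,v2) [--+] → (-0.237181, -0.7299, 1.00751)–(-1.00469, -0.7299, 0.0170519)  len=1.2530
  (v9,v0,v10) [-+-] → (-0.237181, -0.7299, 0)–(0.237181, -0.7299, 0)  len=0.4744
  (v9,v10,v2) [--+] → (0.237181, -0.7299, 1.00751)–(-0.237181, -0.7299, 1.00751)  len=0.4744
  (v10,v0,v11) [-+-] → (0.237181, -0.7299, 0)–(1.00469, -0.7299, 0)  len=0.7675
  (v10,v11,v2) [--+] → (1.00469, -0.7299, 0.0170519)–(0.237181, -0.7299, 1.00751)  len=1.2530
  (v11,v0,v1) [-++] → (1.00469, -0.7299, 0)–(1.01286, -0.7299, 0)  len=0.0082
  (v11,v1,v2) [-++] → (1.01286, -0.7299, 0)–(1.00469, -0.7299, 0.0170519)  len=0.0189

Chained into 1 loop(s):
  loop 1: 10 segments, perimeter = 5.0440
Total perimeter = 5.044

loops=1 perimeter=5.044


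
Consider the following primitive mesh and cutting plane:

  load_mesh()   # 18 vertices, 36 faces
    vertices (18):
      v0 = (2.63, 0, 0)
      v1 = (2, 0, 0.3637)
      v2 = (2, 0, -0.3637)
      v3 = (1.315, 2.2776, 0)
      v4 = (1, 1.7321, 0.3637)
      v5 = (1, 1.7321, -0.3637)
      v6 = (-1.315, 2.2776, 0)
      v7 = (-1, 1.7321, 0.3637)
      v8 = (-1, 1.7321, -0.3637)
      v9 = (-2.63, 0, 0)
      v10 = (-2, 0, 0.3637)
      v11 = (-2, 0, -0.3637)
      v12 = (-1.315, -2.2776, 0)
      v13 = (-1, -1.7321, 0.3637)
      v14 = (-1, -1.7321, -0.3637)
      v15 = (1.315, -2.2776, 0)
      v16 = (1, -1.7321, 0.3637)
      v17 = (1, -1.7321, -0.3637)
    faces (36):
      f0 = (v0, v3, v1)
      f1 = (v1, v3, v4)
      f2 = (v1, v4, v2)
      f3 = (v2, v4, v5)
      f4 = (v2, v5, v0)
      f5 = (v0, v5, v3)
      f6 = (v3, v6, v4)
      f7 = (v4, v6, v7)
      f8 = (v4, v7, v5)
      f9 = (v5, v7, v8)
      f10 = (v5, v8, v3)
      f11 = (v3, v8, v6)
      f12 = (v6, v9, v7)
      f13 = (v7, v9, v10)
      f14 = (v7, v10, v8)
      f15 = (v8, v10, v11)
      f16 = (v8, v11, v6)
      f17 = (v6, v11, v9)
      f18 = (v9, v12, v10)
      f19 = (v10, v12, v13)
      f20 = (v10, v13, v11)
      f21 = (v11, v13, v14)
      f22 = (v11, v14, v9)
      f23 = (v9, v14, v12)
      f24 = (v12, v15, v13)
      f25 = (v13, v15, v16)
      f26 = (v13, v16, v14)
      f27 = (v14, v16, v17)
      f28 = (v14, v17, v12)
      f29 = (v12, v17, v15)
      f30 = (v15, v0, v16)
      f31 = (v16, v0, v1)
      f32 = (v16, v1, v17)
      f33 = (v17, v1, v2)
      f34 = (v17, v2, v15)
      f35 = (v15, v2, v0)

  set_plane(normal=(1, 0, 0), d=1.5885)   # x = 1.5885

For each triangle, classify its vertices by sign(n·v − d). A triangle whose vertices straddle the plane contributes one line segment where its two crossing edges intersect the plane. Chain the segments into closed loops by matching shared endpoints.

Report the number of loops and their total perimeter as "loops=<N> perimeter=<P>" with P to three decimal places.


loops=2 perimeter=6.055

Straddling triangles (12 of 36):
  (v0,v3,v1) [+-+] → (1.5885, 1.80389, 0)–(1.5885, 1.36822, 0.145215)  len=0.4592
  (v1,v3,v4) [+--] → (1.5885, 1.36822, 0.145215)–(1.5885, 0.712759, 0.3637)  len=0.6909
  (v1,v4,v2) [+-+] → (1.5885, 0.712759, 0.3637)–(1.5885, 0.712759, -0.0643749)  len=0.4281
  (v2,v4,v5) [+--] → (1.5885, 0.712759, -0.0643749)–(1.5885, 0.712759, -0.3637)  len=0.2993
  (v2,v5,v0) [+-+] → (1.5885, 0.712759, -0.3637)–(1.5885, 1.10674, -0.232389)  len=0.4153
  (v0,v5,v3) [+--] → (1.5885, 1.10674, -0.232389)–(1.5885, 1.80389, 0)  len=0.7349
  (v15,v0,v16) [-+-] → (1.5885, -1.80389, 0)–(1.5885, -1.10674, 0.232389)  len=0.7349
  (v16,v0,v1) [-++] → (1.5885, -1.10674, 0.232389)–(1.5885, -0.712759, 0.3637)  len=0.4153
  (v16,v1,v17) [-+-] → (1.5885, -0.712759, 0.3637)–(1.5885, -0.712759, 0.0643749)  len=0.2993
  (v17,v1,v2) [-++] → (1.5885, -0.712759, 0.0643749)–(1.5885, -0.712759, -0.3637)  len=0.4281
  (v17,v2,v15) [-+-] → (1.5885, -0.712759, -0.3637)–(1.5885, -1.36822, -0.145215)  len=0.6909
  (v15,v2,v0) [-++] → (1.5885, -1.36822, -0.145215)–(1.5885, -1.80389, 0)  len=0.4592

Chained into 2 loop(s):
  loop 1: 6 segments, perimeter = 3.0277
  loop 2: 6 segments, perimeter = 3.0277
Total perimeter = 6.055


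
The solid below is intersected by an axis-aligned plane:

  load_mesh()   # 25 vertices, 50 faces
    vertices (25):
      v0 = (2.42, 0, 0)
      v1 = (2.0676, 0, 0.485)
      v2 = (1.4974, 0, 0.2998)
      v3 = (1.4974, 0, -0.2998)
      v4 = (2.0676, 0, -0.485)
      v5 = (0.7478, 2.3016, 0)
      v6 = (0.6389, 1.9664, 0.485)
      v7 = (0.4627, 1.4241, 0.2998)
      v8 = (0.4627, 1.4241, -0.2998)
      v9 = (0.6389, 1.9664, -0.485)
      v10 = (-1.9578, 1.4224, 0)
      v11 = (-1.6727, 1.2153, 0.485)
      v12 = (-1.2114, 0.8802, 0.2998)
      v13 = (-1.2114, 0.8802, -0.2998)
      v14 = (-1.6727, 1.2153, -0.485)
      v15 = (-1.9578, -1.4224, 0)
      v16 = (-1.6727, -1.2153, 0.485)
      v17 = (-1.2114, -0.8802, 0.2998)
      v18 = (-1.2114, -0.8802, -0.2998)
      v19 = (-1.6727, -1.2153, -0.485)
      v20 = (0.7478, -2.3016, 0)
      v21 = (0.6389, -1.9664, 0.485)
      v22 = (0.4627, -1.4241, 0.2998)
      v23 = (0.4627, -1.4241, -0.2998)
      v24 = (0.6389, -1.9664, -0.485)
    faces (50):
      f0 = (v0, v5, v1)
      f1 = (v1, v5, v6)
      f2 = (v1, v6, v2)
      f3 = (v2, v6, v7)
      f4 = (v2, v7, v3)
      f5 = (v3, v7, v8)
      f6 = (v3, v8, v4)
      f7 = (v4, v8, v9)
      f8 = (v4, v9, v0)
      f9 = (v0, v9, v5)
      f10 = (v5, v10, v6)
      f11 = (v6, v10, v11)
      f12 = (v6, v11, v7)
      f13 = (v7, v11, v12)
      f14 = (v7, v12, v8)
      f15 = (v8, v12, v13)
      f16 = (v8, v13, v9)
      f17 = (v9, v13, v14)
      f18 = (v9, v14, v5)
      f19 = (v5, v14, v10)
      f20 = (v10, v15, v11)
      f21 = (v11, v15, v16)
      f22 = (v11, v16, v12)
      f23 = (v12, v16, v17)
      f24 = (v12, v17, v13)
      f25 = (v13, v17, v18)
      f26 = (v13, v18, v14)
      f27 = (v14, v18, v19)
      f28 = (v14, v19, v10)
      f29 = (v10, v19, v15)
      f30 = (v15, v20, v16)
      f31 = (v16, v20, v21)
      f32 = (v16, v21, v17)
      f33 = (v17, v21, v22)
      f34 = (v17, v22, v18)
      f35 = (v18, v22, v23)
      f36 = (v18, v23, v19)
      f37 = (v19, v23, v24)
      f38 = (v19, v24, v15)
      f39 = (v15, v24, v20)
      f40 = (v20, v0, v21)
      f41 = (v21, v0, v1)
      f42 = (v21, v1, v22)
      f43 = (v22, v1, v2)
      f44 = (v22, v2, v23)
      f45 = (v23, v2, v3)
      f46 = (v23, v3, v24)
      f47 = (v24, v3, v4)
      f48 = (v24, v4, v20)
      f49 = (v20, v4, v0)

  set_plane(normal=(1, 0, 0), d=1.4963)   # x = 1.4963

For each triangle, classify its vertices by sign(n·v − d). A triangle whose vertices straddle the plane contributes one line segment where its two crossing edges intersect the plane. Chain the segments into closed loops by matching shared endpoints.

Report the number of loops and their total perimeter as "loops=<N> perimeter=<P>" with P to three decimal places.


loops=2 perimeter=7.168

Straddling triangles (20 of 50):
  (v0,v5,v1) [+-+] → (1.4963, 1.27137, 0)–(1.4963, 0.99629, 0.275059)  len=0.3890
  (v1,v5,v6) [+--] → (1.4963, 0.99629, 0.275059)–(1.4963, 0.786312, 0.485)  len=0.2969
  (v1,v6,v2) [+-+] → (1.4963, 0.786312, 0.485)–(1.4963, 0.00251956, 0.300037)  len=0.8053
  (v2,v6,v7) [+--] → (1.4963, 0.00251956, 0.300037)–(1.4963, 0.00151398, 0.2998)  len=0.0010
  (v2,v7,v3) [+-+] → (1.4963, 0.00151398, 0.2998)–(1.4963, 0.00151398, -0.299163)  len=0.5990
  (v3,v7,v8) [+--] → (1.4963, 0.00151398, -0.299163)–(1.4963, 0.00151398, -0.2998)  len=0.0006
  (v3,v8,v4) [+-+] → (1.4963, 0.00151398, -0.2998)–(1.4963, 0.50694, -0.419074)  len=0.5193
  (v4,v8,v9) [+--] → (1.4963, 0.50694, -0.419074)–(1.4963, 0.786312, -0.485)  len=0.2870
  (v4,v9,v0) [+-+] → (1.4963, 0.786312, -0.485)–(1.4963, 1.0198, -0.251527)  len=0.3302
  (v0,v9,v5) [+--] → (1.4963, 1.0198, -0.251527)–(1.4963, 1.27137, 0)  len=0.3557
  (v20,v0,v21) [-+-] → (1.4963, -1.27137, 0)–(1.4963, -1.0198, 0.251527)  len=0.3557
  (v21,v0,v1) [-++] → (1.4963, -1.0198, 0.251527)–(1.4963, -0.786312, 0.485)  len=0.3302
  (v21,v1,v22) [-+-] → (1.4963, -0.786312, 0.485)–(1.4963, -0.50694, 0.419074)  len=0.2870
  (v22,v1,v2) [-++] → (1.4963, -0.50694, 0.419074)–(1.4963, -0.00151398, 0.2998)  len=0.5193
  (v22,v2,v23) [-+-] → (1.4963, -0.00151398, 0.2998)–(1.4963, -0.00151398, 0.299163)  len=0.0006
  (v23,v2,v3) [-++] → (1.4963, -0.00151398, 0.299163)–(1.4963, -0.00151398, -0.2998)  len=0.5990
  (v23,v3,v24) [-+-] → (1.4963, -0.00151398, -0.2998)–(1.4963, -0.00251956, -0.300037)  len=0.0010
  (v24,v3,v4) [-++] → (1.4963, -0.00251956, -0.300037)–(1.4963, -0.786312, -0.485)  len=0.8053
  (v24,v4,v20) [-+-] → (1.4963, -0.786312, -0.485)–(1.4963, -0.99629, -0.275059)  len=0.2969
  (v20,v4,v0) [-++] → (1.4963, -0.99629, -0.275059)–(1.4963, -1.27137, 0)  len=0.3890

Chained into 2 loop(s):
  loop 1: 10 segments, perimeter = 3.5842
  loop 2: 10 segments, perimeter = 3.5842
Total perimeter = 7.168


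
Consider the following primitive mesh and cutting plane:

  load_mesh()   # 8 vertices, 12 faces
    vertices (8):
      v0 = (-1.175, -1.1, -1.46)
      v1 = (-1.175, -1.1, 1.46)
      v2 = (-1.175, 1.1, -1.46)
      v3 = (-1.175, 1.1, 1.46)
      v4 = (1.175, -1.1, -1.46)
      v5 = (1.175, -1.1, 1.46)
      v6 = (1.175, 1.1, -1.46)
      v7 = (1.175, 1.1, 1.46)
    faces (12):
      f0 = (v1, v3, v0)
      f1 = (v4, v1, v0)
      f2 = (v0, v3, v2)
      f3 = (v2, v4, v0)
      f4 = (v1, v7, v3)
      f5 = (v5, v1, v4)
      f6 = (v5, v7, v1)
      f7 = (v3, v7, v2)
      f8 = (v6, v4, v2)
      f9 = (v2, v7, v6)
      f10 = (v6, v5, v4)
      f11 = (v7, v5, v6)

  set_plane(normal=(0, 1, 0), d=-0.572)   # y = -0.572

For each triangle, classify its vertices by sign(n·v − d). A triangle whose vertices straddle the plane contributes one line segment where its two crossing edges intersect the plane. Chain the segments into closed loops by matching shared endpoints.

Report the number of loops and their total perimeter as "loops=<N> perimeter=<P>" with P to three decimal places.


Straddling triangles (8 of 12):
  (v1,v3,v0) [-+-] → (-1.175, -0.572, 1.46)–(-1.175, -0.572, -0.7592)  len=2.2192
  (v0,v3,v2) [-++] → (-1.175, -0.572, -0.7592)–(-1.175, -0.572, -1.46)  len=0.7008
  (v2,v4,v0) [+--] → (0.611, -0.572, -1.46)–(-1.175, -0.572, -1.46)  len=1.7860
  (v1,v7,v3) [-++] → (-0.611, -0.572, 1.46)–(-1.175, -0.572, 1.46)  len=0.5640
  (v5,v7,v1) [-+-] → (1.175, -0.572, 1.46)–(-0.611, -0.572, 1.46)  len=1.7860
  (v6,v4,v2) [+-+] → (1.175, -0.572, -1.46)–(0.611, -0.572, -1.46)  len=0.5640
  (v6,v5,v4) [+--] → (1.175, -0.572, 0.7592)–(1.175, -0.572, -1.46)  len=2.2192
  (v7,v5,v6) [+-+] → (1.175, -0.572, 1.46)–(1.175, -0.572, 0.7592)  len=0.7008

Chained into 1 loop(s):
  loop 1: 8 segments, perimeter = 10.5400
Total perimeter = 10.540

loops=1 perimeter=10.540


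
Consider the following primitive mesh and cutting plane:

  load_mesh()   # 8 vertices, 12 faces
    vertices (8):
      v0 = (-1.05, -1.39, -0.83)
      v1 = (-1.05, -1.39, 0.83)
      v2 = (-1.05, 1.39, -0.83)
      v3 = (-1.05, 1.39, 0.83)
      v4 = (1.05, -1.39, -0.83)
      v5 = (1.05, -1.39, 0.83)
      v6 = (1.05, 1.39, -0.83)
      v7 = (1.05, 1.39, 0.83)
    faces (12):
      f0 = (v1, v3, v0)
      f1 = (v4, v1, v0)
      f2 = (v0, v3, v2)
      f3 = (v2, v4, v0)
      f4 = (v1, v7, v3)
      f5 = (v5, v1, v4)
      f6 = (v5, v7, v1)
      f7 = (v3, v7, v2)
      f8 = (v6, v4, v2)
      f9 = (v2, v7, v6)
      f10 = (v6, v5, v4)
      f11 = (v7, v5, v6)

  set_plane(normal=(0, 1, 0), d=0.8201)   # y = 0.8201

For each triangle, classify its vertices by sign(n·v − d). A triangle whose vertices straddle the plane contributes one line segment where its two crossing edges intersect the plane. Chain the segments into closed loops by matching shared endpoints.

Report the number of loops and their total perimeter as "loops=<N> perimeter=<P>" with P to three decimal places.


loops=1 perimeter=7.520

Straddling triangles (8 of 12):
  (v1,v3,v0) [-+-] → (-1.05, 0.8201, 0.83)–(-1.05, 0.8201, 0.4897)  len=0.3403
  (v0,v3,v2) [-++] → (-1.05, 0.8201, 0.4897)–(-1.05, 0.8201, -0.83)  len=1.3197
  (v2,v4,v0) [+--] → (-0.6195, 0.8201, -0.83)–(-1.05, 0.8201, -0.83)  len=0.4305
  (v1,v7,v3) [-++] → (0.6195, 0.8201, 0.83)–(-1.05, 0.8201, 0.83)  len=1.6695
  (v5,v7,v1) [-+-] → (1.05, 0.8201, 0.83)–(0.6195, 0.8201, 0.83)  len=0.4305
  (v6,v4,v2) [+-+] → (1.05, 0.8201, -0.83)–(-0.6195, 0.8201, -0.83)  len=1.6695
  (v6,v5,v4) [+--] → (1.05, 0.8201, -0.4897)–(1.05, 0.8201, -0.83)  len=0.3403
  (v7,v5,v6) [+-+] → (1.05, 0.8201, 0.83)–(1.05, 0.8201, -0.4897)  len=1.3197

Chained into 1 loop(s):
  loop 1: 8 segments, perimeter = 7.5200
Total perimeter = 7.520


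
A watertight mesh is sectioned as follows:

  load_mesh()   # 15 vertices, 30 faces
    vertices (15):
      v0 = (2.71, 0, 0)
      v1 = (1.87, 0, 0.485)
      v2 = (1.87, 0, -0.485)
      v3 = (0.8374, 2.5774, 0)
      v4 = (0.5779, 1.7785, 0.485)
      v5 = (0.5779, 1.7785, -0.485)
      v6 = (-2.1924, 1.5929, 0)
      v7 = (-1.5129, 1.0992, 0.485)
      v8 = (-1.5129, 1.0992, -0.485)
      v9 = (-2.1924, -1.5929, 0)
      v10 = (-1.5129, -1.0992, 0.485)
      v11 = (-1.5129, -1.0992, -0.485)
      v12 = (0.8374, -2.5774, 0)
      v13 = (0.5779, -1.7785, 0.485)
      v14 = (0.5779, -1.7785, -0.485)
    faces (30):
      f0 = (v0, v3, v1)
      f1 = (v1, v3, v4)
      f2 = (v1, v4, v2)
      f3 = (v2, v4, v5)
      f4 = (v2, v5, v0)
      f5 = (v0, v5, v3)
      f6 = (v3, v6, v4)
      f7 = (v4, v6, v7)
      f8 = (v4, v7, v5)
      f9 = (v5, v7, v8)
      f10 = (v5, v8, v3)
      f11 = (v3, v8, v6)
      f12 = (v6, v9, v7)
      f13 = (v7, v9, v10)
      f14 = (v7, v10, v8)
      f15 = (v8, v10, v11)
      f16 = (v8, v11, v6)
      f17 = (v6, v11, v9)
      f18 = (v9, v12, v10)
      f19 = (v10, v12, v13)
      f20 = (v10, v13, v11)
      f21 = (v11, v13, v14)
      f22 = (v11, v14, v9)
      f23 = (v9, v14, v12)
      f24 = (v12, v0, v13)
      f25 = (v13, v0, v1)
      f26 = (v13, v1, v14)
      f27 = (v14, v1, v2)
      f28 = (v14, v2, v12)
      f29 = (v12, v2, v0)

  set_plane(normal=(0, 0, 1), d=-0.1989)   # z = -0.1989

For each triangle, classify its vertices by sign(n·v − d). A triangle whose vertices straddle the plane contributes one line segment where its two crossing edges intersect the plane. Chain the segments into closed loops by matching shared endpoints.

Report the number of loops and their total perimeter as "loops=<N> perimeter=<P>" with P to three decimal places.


Straddling triangles (20 of 30):
  (v1,v4,v2) [++-] → (1.4889, 0.524566, -0.1989)–(1.87, 0, -0.1989)  len=0.6484
  (v2,v4,v5) [-+-] → (1.4889, 0.524566, -0.1989)–(0.5779, 1.7785, -0.1989)  len=1.5499
  (v2,v5,v0) [--+] → (1.83562, 0.729368, -0.1989)–(2.36551, 0, -0.1989)  len=0.9015
  (v0,v5,v3) [+-+] → (1.83562, 0.729368, -0.1989)–(0.730978, 2.24977, -0.1989)  len=1.8793
  (v4,v7,v5) [++-] → (-0.0387782, 1.57814, -0.1989)–(0.5779, 1.7785, -0.1989)  len=0.6484
  (v5,v7,v8) [-+-] → (-0.0387782, 1.57814, -0.1989)–(-1.5129, 1.0992, -0.1989)  len=1.5500
  (v5,v8,v3) [--+] → (-0.126465, 1.97119, -0.1989)–(0.730978, 2.24977, -0.1989)  len=0.9016
  (v3,v8,v6) [+-+] → (-0.126465, 1.97119, -0.1989)–(-1.91373, 1.39043, -0.1989)  len=1.8793
  (v7,v10,v8) [++-] → (-1.5129, 0.450785, -0.1989)–(-1.5129, 1.0992, -0.1989)  len=0.6484
  (v8,v10,v11) [-+-] → (-1.5129, 0.450785, -0.1989)–(-1.5129, -1.0992, -0.1989)  len=1.5500
  (v8,v11,v6) [--+] → (-1.91373, 0.488861, -0.1989)–(-1.91373, 1.39043, -0.1989)  len=0.9016
  (v6,v11,v9) [+-+] → (-1.91373, 0.488861, -0.1989)–(-1.91373, -1.39043, -0.1989)  len=1.8793
  (v10,v13,v11) [++-] → (-0.896222, -1.29956, -0.1989)–(-1.5129, -1.0992, -0.1989)  len=0.6484
  (v11,v13,v14) [-+-] → (-0.896222, -1.29956, -0.1989)–(0.5779, -1.7785, -0.1989)  len=1.5500
  (v11,v14,v9) [--+] → (-1.05629, -1.66902, -0.1989)–(-1.91373, -1.39043, -0.1989)  len=0.9016
  (v9,v14,v12) [+-+] → (-1.05629, -1.66902, -0.1989)–(0.730978, -2.24977, -0.1989)  len=1.8793
  (v13,v1,v14) [++-] → (0.959003, -1.25393, -0.1989)–(0.5779, -1.7785, -0.1989)  len=0.6484
  (v14,v1,v2) [-+-] → (0.959003, -1.25393, -0.1989)–(1.87, 0, -0.1989)  len=1.5499
  (v14,v2,v12) [--+] → (1.26087, -1.5204, -0.1989)–(0.730978, -2.24977, -0.1989)  len=0.9015
  (v12,v2,v0) [+-+] → (1.26087, -1.5204, -0.1989)–(2.36551, 0, -0.1989)  len=1.8793

Chained into 2 loop(s):
  loop 1: 10 segments, perimeter = 10.9918
  loop 2: 10 segments, perimeter = 13.9042
Total perimeter = 24.896

loops=2 perimeter=24.896


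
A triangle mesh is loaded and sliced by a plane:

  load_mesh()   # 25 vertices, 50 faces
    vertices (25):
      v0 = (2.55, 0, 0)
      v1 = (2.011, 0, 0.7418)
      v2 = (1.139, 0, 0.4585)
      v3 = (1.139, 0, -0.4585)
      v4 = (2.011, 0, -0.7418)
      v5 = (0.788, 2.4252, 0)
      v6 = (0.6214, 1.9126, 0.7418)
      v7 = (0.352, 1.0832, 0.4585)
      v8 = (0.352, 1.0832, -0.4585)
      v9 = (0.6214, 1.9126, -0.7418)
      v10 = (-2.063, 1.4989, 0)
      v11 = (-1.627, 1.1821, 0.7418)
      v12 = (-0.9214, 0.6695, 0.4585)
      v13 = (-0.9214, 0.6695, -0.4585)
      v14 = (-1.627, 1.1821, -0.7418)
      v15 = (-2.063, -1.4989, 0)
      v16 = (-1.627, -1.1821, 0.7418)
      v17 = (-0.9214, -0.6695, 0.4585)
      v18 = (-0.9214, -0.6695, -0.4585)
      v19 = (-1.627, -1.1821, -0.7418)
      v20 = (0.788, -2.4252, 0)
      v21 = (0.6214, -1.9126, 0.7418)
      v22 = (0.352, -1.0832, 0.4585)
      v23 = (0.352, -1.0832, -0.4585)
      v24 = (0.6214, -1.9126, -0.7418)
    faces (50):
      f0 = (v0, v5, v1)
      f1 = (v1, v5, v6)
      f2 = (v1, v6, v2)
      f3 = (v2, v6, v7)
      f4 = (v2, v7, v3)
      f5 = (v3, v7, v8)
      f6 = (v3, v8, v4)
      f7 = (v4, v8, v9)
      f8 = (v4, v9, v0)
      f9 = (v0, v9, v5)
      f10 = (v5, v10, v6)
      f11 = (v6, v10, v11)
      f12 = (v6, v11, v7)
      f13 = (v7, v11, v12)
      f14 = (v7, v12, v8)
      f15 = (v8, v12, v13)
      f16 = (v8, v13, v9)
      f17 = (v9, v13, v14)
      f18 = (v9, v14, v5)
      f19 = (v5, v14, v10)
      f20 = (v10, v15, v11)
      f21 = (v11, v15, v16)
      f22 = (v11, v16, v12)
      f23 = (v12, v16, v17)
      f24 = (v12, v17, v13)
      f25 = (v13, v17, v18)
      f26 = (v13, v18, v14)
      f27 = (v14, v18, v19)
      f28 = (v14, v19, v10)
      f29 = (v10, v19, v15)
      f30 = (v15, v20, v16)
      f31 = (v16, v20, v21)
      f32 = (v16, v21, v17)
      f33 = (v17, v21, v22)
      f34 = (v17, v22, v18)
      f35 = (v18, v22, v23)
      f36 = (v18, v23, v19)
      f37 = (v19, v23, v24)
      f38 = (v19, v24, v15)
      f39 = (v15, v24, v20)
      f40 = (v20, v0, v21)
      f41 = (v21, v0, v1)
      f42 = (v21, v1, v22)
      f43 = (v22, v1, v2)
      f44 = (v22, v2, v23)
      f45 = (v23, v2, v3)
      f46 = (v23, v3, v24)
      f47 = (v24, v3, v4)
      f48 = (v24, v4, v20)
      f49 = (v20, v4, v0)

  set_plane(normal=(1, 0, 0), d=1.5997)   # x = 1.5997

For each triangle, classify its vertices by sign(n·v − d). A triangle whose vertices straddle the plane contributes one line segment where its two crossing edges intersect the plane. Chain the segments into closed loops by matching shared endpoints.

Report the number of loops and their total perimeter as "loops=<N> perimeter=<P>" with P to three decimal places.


loops=1 perimeter=6.523

Straddling triangles (14 of 50):
  (v0,v5,v1) [+-+] → (1.5997, 1.30798, 0)–(1.5997, 0.815605, 0.49233)  len=0.6963
  (v1,v5,v6) [+--] → (1.5997, 0.815605, 0.49233)–(1.5997, 0.5661, 0.7418)  len=0.3528
  (v1,v6,v2) [+--] → (1.5997, 0.5661, 0.7418)–(1.5997, 0, 0.608175)  len=0.5817
  (v3,v8,v4) [--+] → (1.5997, 0.268547, -0.671564)–(1.5997, 0, -0.608175)  len=0.2759
  (v4,v8,v9) [+--] → (1.5997, 0.268547, -0.671564)–(1.5997, 0.5661, -0.7418)  len=0.3057
  (v4,v9,v0) [+-+] → (1.5997, 0.5661, -0.7418)–(1.5997, 0.942416, -0.365515)  len=0.5322
  (v0,v9,v5) [+--] → (1.5997, 0.942416, -0.365515)–(1.5997, 1.30798, 0)  len=0.5170
  (v20,v0,v21) [-+-] → (1.5997, -1.30798, 0)–(1.5997, -0.942416, 0.365515)  len=0.5170
  (v21,v0,v1) [-++] → (1.5997, -0.942416, 0.365515)–(1.5997, -0.5661, 0.7418)  len=0.5322
  (v21,v1,v22) [-+-] → (1.5997, -0.5661, 0.7418)–(1.5997, -0.268547, 0.671564)  len=0.3057
  (v22,v1,v2) [-+-] → (1.5997, -0.268547, 0.671564)–(1.5997, 0, 0.608175)  len=0.2759
  (v24,v3,v4) [--+] → (1.5997, 0, -0.608175)–(1.5997, -0.5661, -0.7418)  len=0.5817
  (v24,v4,v20) [-+-] → (1.5997, -0.5661, -0.7418)–(1.5997, -0.815605, -0.49233)  len=0.3528
  (v20,v4,v0) [-++] → (1.5997, -0.815605, -0.49233)–(1.5997, -1.30798, 0)  len=0.6963

Chained into 1 loop(s):
  loop 1: 14 segments, perimeter = 6.5231
Total perimeter = 6.523


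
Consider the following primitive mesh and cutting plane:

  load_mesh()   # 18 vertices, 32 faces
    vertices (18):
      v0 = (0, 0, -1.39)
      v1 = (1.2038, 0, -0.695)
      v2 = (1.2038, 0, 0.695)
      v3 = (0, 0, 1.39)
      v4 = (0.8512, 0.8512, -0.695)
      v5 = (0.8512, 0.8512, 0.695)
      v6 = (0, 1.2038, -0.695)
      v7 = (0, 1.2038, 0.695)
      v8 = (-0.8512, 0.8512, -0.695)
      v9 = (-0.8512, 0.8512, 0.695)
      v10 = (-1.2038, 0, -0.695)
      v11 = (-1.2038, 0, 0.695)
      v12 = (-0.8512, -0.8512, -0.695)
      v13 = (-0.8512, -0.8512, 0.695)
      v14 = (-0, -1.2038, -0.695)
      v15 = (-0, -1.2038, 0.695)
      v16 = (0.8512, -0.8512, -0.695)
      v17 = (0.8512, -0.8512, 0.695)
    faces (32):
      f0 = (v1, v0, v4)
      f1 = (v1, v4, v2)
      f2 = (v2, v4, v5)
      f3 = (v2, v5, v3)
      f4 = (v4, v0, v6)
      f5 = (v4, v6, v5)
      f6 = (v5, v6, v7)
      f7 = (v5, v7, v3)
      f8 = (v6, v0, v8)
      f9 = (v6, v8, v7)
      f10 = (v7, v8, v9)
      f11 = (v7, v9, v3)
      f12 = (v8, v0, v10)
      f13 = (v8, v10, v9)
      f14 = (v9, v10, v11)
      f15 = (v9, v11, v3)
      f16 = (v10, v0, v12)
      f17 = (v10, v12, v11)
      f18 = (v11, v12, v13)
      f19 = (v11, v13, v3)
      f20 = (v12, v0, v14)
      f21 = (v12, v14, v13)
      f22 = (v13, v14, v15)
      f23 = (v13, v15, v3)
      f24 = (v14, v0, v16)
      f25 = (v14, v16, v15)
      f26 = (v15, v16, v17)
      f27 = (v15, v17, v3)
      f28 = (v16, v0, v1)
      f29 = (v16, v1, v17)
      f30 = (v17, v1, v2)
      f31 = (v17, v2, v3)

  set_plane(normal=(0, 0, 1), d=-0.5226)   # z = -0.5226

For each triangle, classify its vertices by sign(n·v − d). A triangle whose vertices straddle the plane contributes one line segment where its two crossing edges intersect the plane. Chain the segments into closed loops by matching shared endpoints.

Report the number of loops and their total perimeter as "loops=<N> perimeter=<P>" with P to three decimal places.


Straddling triangles (16 of 32):
  (v1,v4,v2) [--+] → (0.894933, 0.745627, -0.5226)–(1.2038, 0, -0.5226)  len=0.8071
  (v2,v4,v5) [+-+] → (0.894933, 0.745627, -0.5226)–(0.8512, 0.8512, -0.5226)  len=0.1143
  (v4,v6,v5) [--+] → (0.105573, 1.16007, -0.5226)–(0.8512, 0.8512, -0.5226)  len=0.8071
  (v5,v6,v7) [+-+] → (0.105573, 1.16007, -0.5226)–(0, 1.2038, -0.5226)  len=0.1143
  (v6,v8,v7) [--+] → (-0.745627, 0.894933, -0.5226)–(0, 1.2038, -0.5226)  len=0.8071
  (v7,v8,v9) [+-+] → (-0.745627, 0.894933, -0.5226)–(-0.8512, 0.8512, -0.5226)  len=0.1143
  (v8,v10,v9) [--+] → (-1.16007, 0.105573, -0.5226)–(-0.8512, 0.8512, -0.5226)  len=0.8071
  (v9,v10,v11) [+-+] → (-1.16007, 0.105573, -0.5226)–(-1.2038, 0, -0.5226)  len=0.1143
  (v10,v12,v11) [--+] → (-0.894933, -0.745627, -0.5226)–(-1.2038, 0, -0.5226)  len=0.8071
  (v11,v12,v13) [+-+] → (-0.894933, -0.745627, -0.5226)–(-0.8512, -0.8512, -0.5226)  len=0.1143
  (v12,v14,v13) [--+] → (-0.105573, -1.16007, -0.5226)–(-0.8512, -0.8512, -0.5226)  len=0.8071
  (v13,v14,v15) [+-+] → (-0.105573, -1.16007, -0.5226)–(0, -1.2038, -0.5226)  len=0.1143
  (v14,v16,v15) [--+] → (0.745627, -0.894933, -0.5226)–(0, -1.2038, -0.5226)  len=0.8071
  (v15,v16,v17) [+-+] → (0.745627, -0.894933, -0.5226)–(0.8512, -0.8512, -0.5226)  len=0.1143
  (v16,v1,v17) [--+] → (1.16007, -0.105573, -0.5226)–(0.8512, -0.8512, -0.5226)  len=0.8071
  (v17,v1,v2) [+-+] → (1.16007, -0.105573, -0.5226)–(1.2038, 0, -0.5226)  len=0.1143

Chained into 1 loop(s):
  loop 1: 16 segments, perimeter = 7.3707
Total perimeter = 7.371

loops=1 perimeter=7.371


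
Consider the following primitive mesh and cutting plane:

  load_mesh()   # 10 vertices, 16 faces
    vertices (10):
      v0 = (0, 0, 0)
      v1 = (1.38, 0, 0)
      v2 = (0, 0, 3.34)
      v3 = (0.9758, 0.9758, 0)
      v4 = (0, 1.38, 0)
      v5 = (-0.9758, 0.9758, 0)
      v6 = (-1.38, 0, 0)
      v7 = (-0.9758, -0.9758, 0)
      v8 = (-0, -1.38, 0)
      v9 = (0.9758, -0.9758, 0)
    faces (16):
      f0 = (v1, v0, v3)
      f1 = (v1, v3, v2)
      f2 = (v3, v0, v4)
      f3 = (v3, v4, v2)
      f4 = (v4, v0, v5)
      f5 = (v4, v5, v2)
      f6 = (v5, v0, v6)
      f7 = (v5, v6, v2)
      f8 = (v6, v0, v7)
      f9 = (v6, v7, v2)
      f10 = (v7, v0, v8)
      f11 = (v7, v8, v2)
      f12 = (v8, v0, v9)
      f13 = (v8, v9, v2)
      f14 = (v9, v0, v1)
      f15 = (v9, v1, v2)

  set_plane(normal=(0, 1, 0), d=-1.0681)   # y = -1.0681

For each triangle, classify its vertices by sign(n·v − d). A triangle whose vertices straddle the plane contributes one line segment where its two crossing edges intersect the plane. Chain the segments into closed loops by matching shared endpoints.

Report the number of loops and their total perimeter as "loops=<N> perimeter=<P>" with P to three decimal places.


Straddling triangles (4 of 16):
  (v7,v0,v8) [++-] → (0, -1.0681, 0)–(-0.752974, -1.0681, 0)  len=0.7530
  (v7,v8,v2) [+-+] → (-0.752974, -1.0681, 0)–(0, -1.0681, 0.754888)  len=1.0662
  (v8,v0,v9) [-++] → (0, -1.0681, 0)–(0.752974, -1.0681, 0)  len=0.7530
  (v8,v9,v2) [-++] → (0.752974, -1.0681, 0)–(0, -1.0681, 0.754888)  len=1.0662

Chained into 1 loop(s):
  loop 1: 4 segments, perimeter = 3.6384
Total perimeter = 3.638

loops=1 perimeter=3.638
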